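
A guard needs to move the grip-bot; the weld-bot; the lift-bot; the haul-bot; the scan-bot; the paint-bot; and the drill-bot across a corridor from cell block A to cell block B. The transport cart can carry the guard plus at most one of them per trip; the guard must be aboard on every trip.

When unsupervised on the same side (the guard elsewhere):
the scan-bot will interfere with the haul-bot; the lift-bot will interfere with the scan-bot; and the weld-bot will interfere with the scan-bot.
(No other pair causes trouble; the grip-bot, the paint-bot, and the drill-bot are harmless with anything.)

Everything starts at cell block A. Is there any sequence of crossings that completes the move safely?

No

Following every safe sequence of crossings from the start, the most of the 7 that can be at cell block B as the transport cart arrives there on crossings 1, 3, 5, 7, 9 is 1, 2, 3, 4, 5 respectively; the best ever achieved is 5 of 7.
From crossing 11 on, no configuration arises that was not already reachable earlier: only 72 distinct safe configurations (who is on which side, and where the transport cart is) can ever be reached, none of them has everyone across, and every continuation just revisits them. So no valid plan exists.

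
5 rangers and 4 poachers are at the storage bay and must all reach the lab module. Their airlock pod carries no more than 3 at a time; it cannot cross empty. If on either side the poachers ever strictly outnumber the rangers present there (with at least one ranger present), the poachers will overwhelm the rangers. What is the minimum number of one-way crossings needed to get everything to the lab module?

Counting alone: each trip to the lab module takes at most 3 across and each return brings at least 1 back, so after t trips out (and t−1 returns) at most 3t − (t−1) of the 9 are across; that first reaches 9 at t = 4, so at least 7 crossings are needed.
The plan below uses exactly 7 crossings, so it is optimal:
1. 3 poachers → the lab module.  (the storage bay: 5R 1P; the lab module: 0R 3P)
2. 1 poacher ← the storage bay.  (the storage bay: 5R 2P; the lab module: 0R 2P)
3. 3 rangers → the lab module.  (the storage bay: 2R 2P; the lab module: 3R 2P)
4. 1 ranger ← the storage bay.  (the storage bay: 3R 2P; the lab module: 2R 2P)
5. 2 rangers and 1 poacher → the lab module.  (the storage bay: 1R 1P; the lab module: 4R 3P)
6. 1 ranger ← the storage bay.  (the storage bay: 2R 1P; the lab module: 3R 3P)
7. 2 rangers and 1 poacher → the lab module.  (the storage bay: 0R 0P; the lab module: 5R 4P)

7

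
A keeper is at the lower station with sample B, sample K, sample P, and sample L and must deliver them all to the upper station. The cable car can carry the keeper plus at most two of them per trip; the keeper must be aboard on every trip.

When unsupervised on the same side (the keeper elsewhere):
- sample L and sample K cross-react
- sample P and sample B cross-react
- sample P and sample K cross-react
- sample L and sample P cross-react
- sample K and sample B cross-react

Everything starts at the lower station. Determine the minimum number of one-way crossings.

Counting alone: the keeper can take at most 2 across per trip to the upper station, so moving all 4 needs at least 2 loaded trips out, with a return between consecutive ones — at least 3 crossings.
The safety rule pushes this higher. Following every safe sequence of crossings, the most of the 4 that can be at the upper station as the cable car arrives there on crossing 3 is 3 — never all 4.
So no plan with fewer than 5 crossings exists, and this one achieves 5:
1. Keeper goes to the upper station with sample K and sample P.
2. Keeper goes back to the lower station with sample K.
3. Keeper goes to the upper station with sample B and sample L.
4. Keeper goes back to the lower station with sample P.
5. Keeper goes to the upper station with sample K and sample P.

5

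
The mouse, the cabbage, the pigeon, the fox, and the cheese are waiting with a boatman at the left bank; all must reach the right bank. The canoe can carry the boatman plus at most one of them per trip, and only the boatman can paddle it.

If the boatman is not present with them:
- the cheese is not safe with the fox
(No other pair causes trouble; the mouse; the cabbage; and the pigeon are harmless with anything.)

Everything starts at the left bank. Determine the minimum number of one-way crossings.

9

Counting alone: the boatman can take at most 1 across per trip to the right bank, so moving all 5 needs at least 5 loaded trips out, with a return between consecutive ones — at least 9 crossings.
The plan below uses exactly 9 crossings, so it is optimal:
1. Boatman goes to the right bank with the fox.  [the left bank: the cabbage, the cheese, the mouse, the pigeon | the right bank: the fox]
2. Boatman goes back to the left bank alone.  [the left bank: the cabbage, the cheese, the mouse, the pigeon | the right bank: the fox]
3. Boatman goes to the right bank with the mouse.  [the left bank: the cabbage, the cheese, the pigeon | the right bank: the fox, the mouse]
4. Boatman goes back to the left bank alone.  [the left bank: the cabbage, the cheese, the pigeon | the right bank: the fox, the mouse]
5. Boatman goes to the right bank with the cabbage.  [the left bank: the cheese, the pigeon | the right bank: the cabbage, the fox, the mouse]
6. Boatman goes back to the left bank alone.  [the left bank: the cheese, the pigeon | the right bank: the cabbage, the fox, the mouse]
7. Boatman goes to the right bank with the pigeon.  [the left bank: the cheese | the right bank: the cabbage, the fox, the mouse, the pigeon]
8. Boatman goes back to the left bank alone.  [the left bank: the cheese | the right bank: the cabbage, the fox, the mouse, the pigeon]
9. Boatman goes to the right bank with the cheese.  [the left bank: — | the right bank: the cabbage, the cheese, the fox, the mouse, the pigeon]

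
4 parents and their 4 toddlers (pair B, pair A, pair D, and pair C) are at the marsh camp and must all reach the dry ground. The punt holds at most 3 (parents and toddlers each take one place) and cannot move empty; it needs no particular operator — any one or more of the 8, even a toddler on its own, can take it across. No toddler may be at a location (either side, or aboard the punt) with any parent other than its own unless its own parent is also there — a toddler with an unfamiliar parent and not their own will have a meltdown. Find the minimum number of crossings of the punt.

Counting alone: each trip to the dry ground takes at most 3 across and each return brings at least 1 back, so after t trips out (and t−1 returns) at most 3t − (t−1) of the 8 are across; that first reaches 8 at t = 4, so at least 7 crossings are needed.
The safety rule pushes this higher. Following every safe sequence of crossings, the most of the 8 that can be at the dry ground as the punt arrives there on crossing 7 is 7 — never all 8.
So no plan with fewer than 9 crossings exists, and this one achieves 9:
1. parent B and toddler B cross → the dry ground.
2. parent B crosses ← the marsh camp.
3. parent A, parent B, and toddler A cross → the dry ground.
4. parent B and toddler B cross ← the marsh camp.
5. parent B, parent C, and parent D cross → the dry ground.
6. toddler A crosses ← the marsh camp.
7. toddler A and toddler B cross → the dry ground.
8. toddler B crosses ← the marsh camp.
9. toddler B, toddler C, and toddler D cross → the dry ground.

9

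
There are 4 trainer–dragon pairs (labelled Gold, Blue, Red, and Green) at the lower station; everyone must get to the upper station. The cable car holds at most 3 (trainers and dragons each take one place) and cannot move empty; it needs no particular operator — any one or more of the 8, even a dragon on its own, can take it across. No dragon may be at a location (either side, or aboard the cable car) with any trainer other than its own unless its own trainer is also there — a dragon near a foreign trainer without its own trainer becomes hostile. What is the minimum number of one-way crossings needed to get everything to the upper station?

Counting alone: each trip to the upper station takes at most 3 across and each return brings at least 1 back, so after t trips out (and t−1 returns) at most 3t − (t−1) of the 8 are across; that first reaches 8 at t = 4, so at least 7 crossings are needed.
The safety rule pushes this higher. Following every safe sequence of crossings, the most of the 8 that can be at the upper station as the cable car arrives there on crossing 7 is 7 — never all 8.
So no plan with fewer than 9 crossings exists, and this one achieves 9:
1. dragon Gold and trainer Gold cross → the upper station.
2. trainer Gold crosses ← the lower station.
3. dragon Blue, trainer Blue, and trainer Gold cross → the upper station.
4. dragon Gold and trainer Gold cross ← the lower station.
5. trainer Gold, trainer Green, and trainer Red cross → the upper station.
6. dragon Blue crosses ← the lower station.
7. dragon Blue and dragon Gold cross → the upper station.
8. dragon Gold crosses ← the lower station.
9. dragon Gold, dragon Green, and dragon Red cross → the upper station.

9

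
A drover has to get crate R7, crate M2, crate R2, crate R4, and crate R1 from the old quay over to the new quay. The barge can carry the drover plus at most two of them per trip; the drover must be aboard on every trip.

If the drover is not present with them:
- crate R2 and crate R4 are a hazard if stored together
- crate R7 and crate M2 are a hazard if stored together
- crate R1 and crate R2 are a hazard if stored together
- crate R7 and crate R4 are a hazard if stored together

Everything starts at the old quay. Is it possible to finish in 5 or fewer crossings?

Counting alone: the drover can take at most 2 across per trip to the new quay, so moving all 5 needs at least 3 loaded trips out, with a return between consecutive ones — at least 5 crossings.
The safety rule pushes this higher. Following every safe sequence of crossings, the most of the 5 that can be at the new quay as the barge arrives there on crossing 5 is 4 — never all 5.
So the move cannot be finished within 5 crossings. (The shortest complete plan takes 7:)
1. Drover goes to the new quay with crate R2 and crate R7.  [the old quay: crate M2, crate R1, crate R4 | the new quay: crate R2, crate R7]
2. Drover goes back to the old quay alone.  [the old quay: crate M2, crate R1, crate R4 | the new quay: crate R2, crate R7]
3. Drover goes to the new quay with crate M2.  [the old quay: crate R1, crate R4 | the new quay: crate M2, crate R2, crate R7]
4. Drover goes back to the old quay with crate R7.  [the old quay: crate R1, crate R4, crate R7 | the new quay: crate M2, crate R2]
5. Drover goes to the new quay with crate R1 and crate R4.  [the old quay: crate R7 | the new quay: crate M2, crate R1, crate R2, crate R4]
6. Drover goes back to the old quay with crate R2.  [the old quay: crate R2, crate R7 | the new quay: crate M2, crate R1, crate R4]
7. Drover goes to the new quay with crate R2 and crate R7.  [the old quay: — | the new quay: crate M2, crate R1, crate R2, crate R4, crate R7]

No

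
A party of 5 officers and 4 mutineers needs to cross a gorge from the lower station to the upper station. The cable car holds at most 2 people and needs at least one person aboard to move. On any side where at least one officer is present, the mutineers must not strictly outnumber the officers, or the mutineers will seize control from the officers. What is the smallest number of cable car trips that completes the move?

15

Counting alone: each trip to the upper station takes at most 2 across and each return brings at least 1 back, so after t trips out (and t−1 returns) at most 2t − (t−1) of the 9 are across; that first reaches 9 at t = 8, so at least 15 crossings are needed.
The plan below uses exactly 15 crossings, so it is optimal:
1. 2 mutineers → the upper station.  (the lower station: 5O 2M; the upper station: 0O 2M)
2. 1 mutineer ← the lower station.  (the lower station: 5O 3M; the upper station: 0O 1M)
3. 2 mutineers → the upper station.  (the lower station: 5O 1M; the upper station: 0O 3M)
4. 1 mutineer ← the lower station.  (the lower station: 5O 2M; the upper station: 0O 2M)
5. 2 officers → the upper station.  (the lower station: 3O 2M; the upper station: 2O 2M)
6. 1 mutineer ← the lower station.  (the lower station: 3O 3M; the upper station: 2O 1M)
7. 1 officer and 1 mutineer → the upper station.  (the lower station: 2O 2M; the upper station: 3O 2M)
8. 1 officer ← the lower station.  (the lower station: 3O 2M; the upper station: 2O 2M)
9. 1 officer and 1 mutineer → the upper station.  (the lower station: 2O 1M; the upper station: 3O 3M)
10. 1 mutineer ← the lower station.  (the lower station: 2O 2M; the upper station: 3O 2M)
11. 1 officer and 1 mutineer → the upper station.  (the lower station: 1O 1M; the upper station: 4O 3M)
12. 1 officer ← the lower station.  (the lower station: 2O 1M; the upper station: 3O 3M)
13. 1 officer and 1 mutineer → the upper station.  (the lower station: 1O 0M; the upper station: 4O 4M)
14. 1 mutineer ← the lower station.  (the lower station: 1O 1M; the upper station: 4O 3M)
15. 1 officer and 1 mutineer → the upper station.  (the lower station: 0O 0M; the upper station: 5O 4M)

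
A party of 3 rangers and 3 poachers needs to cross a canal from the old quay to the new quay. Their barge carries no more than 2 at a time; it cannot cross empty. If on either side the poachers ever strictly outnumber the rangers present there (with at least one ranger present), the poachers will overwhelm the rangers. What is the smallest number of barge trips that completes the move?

11

Counting alone: each trip to the new quay takes at most 2 across and each return brings at least 1 back, so after t trips out (and t−1 returns) at most 2t − (t−1) of the 6 are across; that first reaches 6 at t = 5, so at least 9 crossings are needed.
The safety rule pushes this higher. Following every safe sequence of crossings, the most of the 6 that can be at the new quay as the barge arrives there on crossing 9 is 5 — never all 6.
So no plan with fewer than 11 crossings exists, and this one achieves 11:
1. 2 poachers → the new quay.  (the old quay: 3R 1P; the new quay: 0R 2P)
2. 1 poacher ← the old quay.  (the old quay: 3R 2P; the new quay: 0R 1P)
3. 2 poachers → the new quay.  (the old quay: 3R 0P; the new quay: 0R 3P)
4. 1 poacher ← the old quay.  (the old quay: 3R 1P; the new quay: 0R 2P)
5. 2 rangers → the new quay.  (the old quay: 1R 1P; the new quay: 2R 2P)
6. 1 ranger and 1 poacher ← the old quay.  (the old quay: 2R 2P; the new quay: 1R 1P)
7. 2 rangers → the new quay.  (the old quay: 0R 2P; the new quay: 3R 1P)
8. 1 poacher ← the old quay.  (the old quay: 0R 3P; the new quay: 3R 0P)
9. 2 poachers → the new quay.  (the old quay: 0R 1P; the new quay: 3R 2P)
10. 1 poacher ← the old quay.  (the old quay: 0R 2P; the new quay: 3R 1P)
11. 2 poachers → the new quay.  (the old quay: 0R 0P; the new quay: 3R 3P)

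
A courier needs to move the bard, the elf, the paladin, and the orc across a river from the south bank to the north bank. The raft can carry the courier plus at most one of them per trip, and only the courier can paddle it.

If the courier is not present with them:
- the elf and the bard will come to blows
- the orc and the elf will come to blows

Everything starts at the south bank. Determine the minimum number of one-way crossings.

Counting alone: the courier can take at most 1 across per trip to the north bank, so moving all 4 needs at least 4 loaded trips out, with a return between consecutive ones — at least 7 crossings.
The safety rule pushes this higher. Following every safe sequence of crossings, the most of the 4 that can be at the north bank as the raft arrives there on crossing 7 is 3 — never all 4.
So no plan with fewer than 9 crossings exists, and this one achieves 9:
1. Courier goes to the north bank with the elf.
2. Courier goes back to the south bank alone.
3. Courier goes to the north bank with the bard.
4. Courier goes back to the south bank with the elf.
5. Courier goes to the north bank with the orc.
6. Courier goes back to the south bank alone.
7. Courier goes to the north bank with the paladin.
8. Courier goes back to the south bank alone.
9. Courier goes to the north bank with the elf.

9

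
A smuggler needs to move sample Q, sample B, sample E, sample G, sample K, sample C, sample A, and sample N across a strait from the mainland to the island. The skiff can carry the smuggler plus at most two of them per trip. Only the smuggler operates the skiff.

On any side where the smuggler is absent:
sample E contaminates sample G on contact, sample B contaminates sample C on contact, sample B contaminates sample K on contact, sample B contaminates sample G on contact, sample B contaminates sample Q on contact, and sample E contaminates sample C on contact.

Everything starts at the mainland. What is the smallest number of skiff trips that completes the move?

Counting alone: the smuggler can take at most 2 across per trip to the island, so moving all 8 needs at least 4 loaded trips out, with a return between consecutive ones — at least 7 crossings.
The safety rule pushes this higher. Following every safe sequence of crossings, the most of the 8 that can be at the island as the skiff arrives there on crossing 7 is 7 — never all 8.
So no plan with fewer than 9 crossings exists, and this one achieves 9:
1. Smuggler goes to the island with sample B and sample E.
2. Smuggler goes back to the mainland alone.
3. Smuggler goes to the island with sample G and sample Q.
4. Smuggler goes back to the mainland with sample B and sample E.
5. Smuggler goes to the island with sample C and sample K.
6. Smuggler goes back to the mainland alone.
7. Smuggler goes to the island with sample A and sample N.
8. Smuggler goes back to the mainland alone.
9. Smuggler goes to the island with sample B and sample E.

9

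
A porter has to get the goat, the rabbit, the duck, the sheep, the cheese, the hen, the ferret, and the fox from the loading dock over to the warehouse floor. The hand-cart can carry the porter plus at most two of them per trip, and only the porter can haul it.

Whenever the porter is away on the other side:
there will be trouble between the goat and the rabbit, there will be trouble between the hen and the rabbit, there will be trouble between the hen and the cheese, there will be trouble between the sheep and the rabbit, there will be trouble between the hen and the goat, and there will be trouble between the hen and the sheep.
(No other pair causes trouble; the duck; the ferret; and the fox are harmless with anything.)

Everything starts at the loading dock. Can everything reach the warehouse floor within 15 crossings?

Yes — this plan uses 13 crossings (≤ 15):
1. Porter goes to the warehouse floor with the hen and the rabbit.
2. Porter goes back to the loading dock with the rabbit.
3. Porter goes to the warehouse floor with the goat and the sheep.
4. Porter goes back to the loading dock with the hen.
5. Porter goes to the warehouse floor with the cheese and the rabbit.
6. Porter goes back to the loading dock with the rabbit.
7. Porter goes to the warehouse floor with the duck and the rabbit.
8. Porter goes back to the loading dock with the rabbit.
9. Porter goes to the warehouse floor with the ferret and the rabbit.
10. Porter goes back to the loading dock with the rabbit.
11. Porter goes to the warehouse floor with the fox and the rabbit.
12. Porter goes back to the loading dock with the rabbit.
13. Porter goes to the warehouse floor with the hen and the rabbit.

Yes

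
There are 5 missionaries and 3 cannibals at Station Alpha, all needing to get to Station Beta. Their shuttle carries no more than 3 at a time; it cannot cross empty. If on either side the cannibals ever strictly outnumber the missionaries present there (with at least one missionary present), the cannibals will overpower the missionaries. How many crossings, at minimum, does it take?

7

Counting alone: each trip to Station Beta takes at most 3 across and each return brings at least 1 back, so after t trips out (and t−1 returns) at most 3t − (t−1) of the 8 are across; that first reaches 8 at t = 4, so at least 7 crossings are needed.
The plan below uses exactly 7 crossings, so it is optimal:
1. 2 cannibals → Station Beta.  (Station Alpha: 5M 1C; Station Beta: 0M 2C)
2. 1 cannibal ← Station Alpha.  (Station Alpha: 5M 2C; Station Beta: 0M 1C)
3. 2 missionaries and 1 cannibal → Station Beta.  (Station Alpha: 3M 1C; Station Beta: 2M 2C)
4. 1 cannibal ← Station Alpha.  (Station Alpha: 3M 2C; Station Beta: 2M 1C)
5. 1 missionary and 2 cannibals → Station Beta.  (Station Alpha: 2M 0C; Station Beta: 3M 3C)
6. 1 cannibal ← Station Alpha.  (Station Alpha: 2M 1C; Station Beta: 3M 2C)
7. 2 missionaries and 1 cannibal → Station Beta.  (Station Alpha: 0M 0C; Station Beta: 5M 3C)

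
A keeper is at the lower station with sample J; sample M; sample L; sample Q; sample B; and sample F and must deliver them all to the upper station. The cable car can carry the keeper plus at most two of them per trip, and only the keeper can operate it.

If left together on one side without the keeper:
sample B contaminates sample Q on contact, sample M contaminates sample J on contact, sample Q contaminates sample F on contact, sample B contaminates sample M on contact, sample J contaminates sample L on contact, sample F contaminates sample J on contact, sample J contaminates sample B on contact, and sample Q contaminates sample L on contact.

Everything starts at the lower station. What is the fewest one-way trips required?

impossible

Whatever the first load, the items left behind include a forbidden pair without the keeper. No opening move is safe, so no plan exists.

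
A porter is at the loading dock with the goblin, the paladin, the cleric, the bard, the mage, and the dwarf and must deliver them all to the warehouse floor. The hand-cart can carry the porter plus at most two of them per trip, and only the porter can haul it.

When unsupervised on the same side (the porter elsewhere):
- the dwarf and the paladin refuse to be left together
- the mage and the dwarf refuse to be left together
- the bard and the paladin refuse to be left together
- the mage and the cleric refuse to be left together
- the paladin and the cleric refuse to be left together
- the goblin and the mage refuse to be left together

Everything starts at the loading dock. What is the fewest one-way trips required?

7

Counting alone: the porter can take at most 2 across per trip to the warehouse floor, so moving all 6 needs at least 3 loaded trips out, with a return between consecutive ones — at least 5 crossings.
The safety rule pushes this higher. Following every safe sequence of crossings, the most of the 6 that can be at the warehouse floor as the hand-cart arrives there on crossing 5 is 4 — never all 6.
So no plan with fewer than 7 crossings exists, and this one achieves 7:
1. Porter goes to the warehouse floor with the mage and the paladin.  [the loading dock: the bard, the cleric, the dwarf, the goblin | the warehouse floor: the mage, the paladin]
2. Porter goes back to the loading dock alone.  [the loading dock: the bard, the cleric, the dwarf, the goblin | the warehouse floor: the mage, the paladin]
3. Porter goes to the warehouse floor with the cleric and the goblin.  [the loading dock: the bard, the dwarf | the warehouse floor: the cleric, the goblin, the mage, the paladin]
4. Porter goes back to the loading dock with the mage and the paladin.  [the loading dock: the bard, the dwarf, the mage, the paladin | the warehouse floor: the cleric, the goblin]
5. Porter goes to the warehouse floor with the bard and the dwarf.  [the loading dock: the mage, the paladin | the warehouse floor: the bard, the cleric, the dwarf, the goblin]
6. Porter goes back to the loading dock alone.  [the loading dock: the mage, the paladin | the warehouse floor: the bard, the cleric, the dwarf, the goblin]
7. Porter goes to the warehouse floor with the mage and the paladin.  [the loading dock: — | the warehouse floor: the bard, the cleric, the dwarf, the goblin, the mage, the paladin]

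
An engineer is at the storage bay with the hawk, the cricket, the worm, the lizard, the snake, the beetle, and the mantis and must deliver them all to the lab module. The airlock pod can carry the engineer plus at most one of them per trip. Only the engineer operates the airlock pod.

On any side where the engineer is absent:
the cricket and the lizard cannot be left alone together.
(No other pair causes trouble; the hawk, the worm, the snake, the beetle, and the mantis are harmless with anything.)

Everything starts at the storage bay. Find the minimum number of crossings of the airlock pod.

13

Counting alone: the engineer can take at most 1 across per trip to the lab module, so moving all 7 needs at least 7 loaded trips out, with a return between consecutive ones — at least 13 crossings.
The plan below uses exactly 13 crossings, so it is optimal:
1. Engineer goes to the lab module with the cricket.  [the storage bay: the beetle, the hawk, the lizard, the mantis, the snake, the worm | the lab module: the cricket]
2. Engineer goes back to the storage bay alone.  [the storage bay: the beetle, the hawk, the lizard, the mantis, the snake, the worm | the lab module: the cricket]
3. Engineer goes to the lab module with the hawk.  [the storage bay: the beetle, the lizard, the mantis, the snake, the worm | the lab module: the cricket, the hawk]
4. Engineer goes back to the storage bay alone.  [the storage bay: the beetle, the lizard, the mantis, the snake, the worm | the lab module: the cricket, the hawk]
5. Engineer goes to the lab module with the worm.  [the storage bay: the beetle, the lizard, the mantis, the snake | the lab module: the cricket, the hawk, the worm]
6. Engineer goes back to the storage bay alone.  [the storage bay: the beetle, the lizard, the mantis, the snake | the lab module: the cricket, the hawk, the worm]
7. Engineer goes to the lab module with the snake.  [the storage bay: the beetle, the lizard, the mantis | the lab module: the cricket, the hawk, the snake, the worm]
8. Engineer goes back to the storage bay alone.  [the storage bay: the beetle, the lizard, the mantis | the lab module: the cricket, the hawk, the snake, the worm]
9. Engineer goes to the lab module with the beetle.  [the storage bay: the lizard, the mantis | the lab module: the beetle, the cricket, the hawk, the snake, the worm]
10. Engineer goes back to the storage bay alone.  [the storage bay: the lizard, the mantis | the lab module: the beetle, the cricket, the hawk, the snake, the worm]
11. Engineer goes to the lab module with the mantis.  [the storage bay: the lizard | the lab module: the beetle, the cricket, the hawk, the mantis, the snake, the worm]
12. Engineer goes back to the storage bay alone.  [the storage bay: the lizard | the lab module: the beetle, the cricket, the hawk, the mantis, the snake, the worm]
13. Engineer goes to the lab module with the lizard.  [the storage bay: — | the lab module: the beetle, the cricket, the hawk, the lizard, the mantis, the snake, the worm]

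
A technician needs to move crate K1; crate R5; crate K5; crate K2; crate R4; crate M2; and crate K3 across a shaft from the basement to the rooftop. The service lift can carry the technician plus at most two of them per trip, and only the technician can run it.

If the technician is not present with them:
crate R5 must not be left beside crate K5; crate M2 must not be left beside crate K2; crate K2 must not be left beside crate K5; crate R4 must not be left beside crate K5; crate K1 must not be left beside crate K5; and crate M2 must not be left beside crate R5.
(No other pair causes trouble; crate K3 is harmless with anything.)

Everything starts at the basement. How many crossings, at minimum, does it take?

9

Counting alone: the technician can take at most 2 across per trip to the rooftop, so moving all 7 needs at least 4 loaded trips out, with a return between consecutive ones — at least 7 crossings.
The safety rule pushes this higher. Following every safe sequence of crossings, the most of the 7 that can be at the rooftop as the service lift arrives there on crossing 7 is 6 — never all 7.
So no plan with fewer than 9 crossings exists, and this one achieves 9:
1. Technician goes to the rooftop with crate K5 and crate M2.  [the basement: crate K1, crate K2, crate K3, crate R4, crate R5 | the rooftop: crate K5, crate M2]
2. Technician goes back to the basement alone.  [the basement: crate K1, crate K2, crate K3, crate R4, crate R5 | the rooftop: crate K5, crate M2]
3. Technician goes to the rooftop with crate K3.  [the basement: crate K1, crate K2, crate R4, crate R5 | the rooftop: crate K3, crate K5, crate M2]
4. Technician goes back to the basement alone.  [the basement: crate K1, crate K2, crate R4, crate R5 | the rooftop: crate K3, crate K5, crate M2]
5. Technician goes to the rooftop with crate K1 and crate R5.  [the basement: crate K2, crate R4 | the rooftop: crate K1, crate K3, crate K5, crate M2, crate R5]
6. Technician goes back to the basement with crate K5 and crate M2.  [the basement: crate K2, crate K5, crate M2, crate R4 | the rooftop: crate K1, crate K3, crate R5]
7. Technician goes to the rooftop with crate K2 and crate R4.  [the basement: crate K5, crate M2 | the rooftop: crate K1, crate K2, crate K3, crate R4, crate R5]
8. Technician goes back to the basement alone.  [the basement: crate K5, crate M2 | the rooftop: crate K1, crate K2, crate K3, crate R4, crate R5]
9. Technician goes to the rooftop with crate K5 and crate M2.  [the basement: — | the rooftop: crate K1, crate K2, crate K3, crate K5, crate M2, crate R4, crate R5]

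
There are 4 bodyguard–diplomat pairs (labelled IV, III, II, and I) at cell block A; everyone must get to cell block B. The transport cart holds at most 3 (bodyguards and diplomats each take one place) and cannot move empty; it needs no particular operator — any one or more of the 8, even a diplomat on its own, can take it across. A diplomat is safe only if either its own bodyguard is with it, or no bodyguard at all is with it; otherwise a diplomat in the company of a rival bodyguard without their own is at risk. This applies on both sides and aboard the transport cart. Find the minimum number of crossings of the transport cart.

Counting alone: each trip to cell block B takes at most 3 across and each return brings at least 1 back, so after t trips out (and t−1 returns) at most 3t − (t−1) of the 8 are across; that first reaches 8 at t = 4, so at least 7 crossings are needed.
The safety rule pushes this higher. Following every safe sequence of crossings, the most of the 8 that can be at cell block B as the transport cart arrives there on crossing 7 is 7 — never all 8.
So no plan with fewer than 9 crossings exists, and this one achieves 9:
1. bodyguard IV and diplomat IV cross → cell block B.
2. bodyguard IV crosses ← cell block A.
3. bodyguard III, bodyguard IV, and diplomat III cross → cell block B.
4. bodyguard IV and diplomat IV cross ← cell block A.
5. bodyguard I, bodyguard II, and bodyguard IV cross → cell block B.
6. diplomat III crosses ← cell block A.
7. diplomat III and diplomat IV cross → cell block B.
8. diplomat IV crosses ← cell block A.
9. diplomat I, diplomat II, and diplomat IV cross → cell block B.

9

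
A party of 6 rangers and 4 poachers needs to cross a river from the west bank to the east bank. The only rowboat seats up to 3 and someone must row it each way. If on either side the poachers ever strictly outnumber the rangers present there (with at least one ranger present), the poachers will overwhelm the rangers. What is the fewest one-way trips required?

9

Counting alone: each trip to the east bank takes at most 3 across and each return brings at least 1 back, so after t trips out (and t−1 returns) at most 3t − (t−1) of the 10 are across; that first reaches 10 at t = 5, so at least 9 crossings are needed.
The plan below uses exactly 9 crossings, so it is optimal:
1. 2 poachers → the east bank.  (the west bank: 6R 2P; the east bank: 0R 2P)
2. 1 poacher ← the west bank.  (the west bank: 6R 3P; the east bank: 0R 1P)
3. 3 poachers → the east bank.  (the west bank: 6R 0P; the east bank: 0R 4P)
4. 1 poacher ← the west bank.  (the west bank: 6R 1P; the east bank: 0R 3P)
5. 3 rangers → the east bank.  (the west bank: 3R 1P; the east bank: 3R 3P)
6. 1 poacher ← the west bank.  (the west bank: 3R 2P; the east bank: 3R 2P)
7. 1 ranger and 2 poachers → the east bank.  (the west bank: 2R 0P; the east bank: 4R 4P)
8. 1 poacher ← the west bank.  (the west bank: 2R 1P; the east bank: 4R 3P)
9. 2 rangers and 1 poacher → the east bank.  (the west bank: 0R 0P; the east bank: 6R 4P)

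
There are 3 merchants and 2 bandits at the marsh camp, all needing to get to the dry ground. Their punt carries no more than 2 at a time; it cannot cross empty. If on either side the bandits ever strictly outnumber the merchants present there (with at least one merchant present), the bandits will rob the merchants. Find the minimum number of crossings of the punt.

7

Counting alone: each trip to the dry ground takes at most 2 across and each return brings at least 1 back, so after t trips out (and t−1 returns) at most 2t − (t−1) of the 5 are across; that first reaches 5 at t = 4, so at least 7 crossings are needed.
The plan below uses exactly 7 crossings, so it is optimal:
1. 2 bandits → the dry ground.  (the marsh camp: 3M 0B; the dry ground: 0M 2B)
2. 1 bandit ← the marsh camp.  (the marsh camp: 3M 1B; the dry ground: 0M 1B)
3. 2 merchants → the dry ground.  (the marsh camp: 1M 1B; the dry ground: 2M 1B)
4. 1 merchant ← the marsh camp.  (the marsh camp: 2M 1B; the dry ground: 1M 1B)
5. 1 merchant and 1 bandit → the dry ground.  (the marsh camp: 1M 0B; the dry ground: 2M 2B)
6. 1 bandit ← the marsh camp.  (the marsh camp: 1M 1B; the dry ground: 2M 1B)
7. 1 merchant and 1 bandit → the dry ground.  (the marsh camp: 0M 0B; the dry ground: 3M 2B)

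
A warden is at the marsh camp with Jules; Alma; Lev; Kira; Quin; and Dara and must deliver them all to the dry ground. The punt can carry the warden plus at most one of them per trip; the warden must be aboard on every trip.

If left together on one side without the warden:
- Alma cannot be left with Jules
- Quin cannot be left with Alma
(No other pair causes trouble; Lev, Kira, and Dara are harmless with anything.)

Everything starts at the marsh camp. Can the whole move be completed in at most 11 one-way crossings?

No

Counting alone: the warden can take at most 1 across per trip to the dry ground, so moving all 6 needs at least 6 loaded trips out, with a return between consecutive ones — at least 11 crossings.
The safety rule pushes this higher. Following every safe sequence of crossings, the most of the 6 that can be at the dry ground as the punt arrives there on crossing 11 is 5 — never all 6.
So the move cannot be finished within 11 crossings. (The shortest complete plan takes 13:)
1. Warden goes to the dry ground with Alma.
2. Warden goes back to the marsh camp alone.
3. Warden goes to the dry ground with Jules.
4. Warden goes back to the marsh camp with Alma.
5. Warden goes to the dry ground with Quin.
6. Warden goes back to the marsh camp alone.
7. Warden goes to the dry ground with Lev.
8. Warden goes back to the marsh camp alone.
9. Warden goes to the dry ground with Kira.
10. Warden goes back to the marsh camp alone.
11. Warden goes to the dry ground with Dara.
12. Warden goes back to the marsh camp alone.
13. Warden goes to the dry ground with Alma.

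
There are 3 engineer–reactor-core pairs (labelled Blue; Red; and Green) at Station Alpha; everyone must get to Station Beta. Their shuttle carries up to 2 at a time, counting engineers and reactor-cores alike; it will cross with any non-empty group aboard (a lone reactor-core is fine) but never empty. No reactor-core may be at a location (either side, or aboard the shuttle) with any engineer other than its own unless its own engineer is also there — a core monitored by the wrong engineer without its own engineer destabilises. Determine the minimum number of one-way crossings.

Counting alone: each trip to Station Beta takes at most 2 across and each return brings at least 1 back, so after t trips out (and t−1 returns) at most 2t − (t−1) of the 6 are across; that first reaches 6 at t = 5, so at least 9 crossings are needed.
The safety rule pushes this higher. Following every safe sequence of crossings, the most of the 6 that can be at Station Beta as the shuttle arrives there on crossing 9 is 5 — never all 6.
So no plan with fewer than 11 crossings exists, and this one achieves 11:
1. engineer Blue and reactor-core Blue cross → Station Beta.
2. engineer Blue crosses ← Station Alpha.
3. reactor-core Green and reactor-core Red cross → Station Beta.
4. reactor-core Blue crosses ← Station Alpha.
5. engineer Green and engineer Red cross → Station Beta.
6. engineer Red and reactor-core Red cross ← Station Alpha.
7. engineer Blue and engineer Red cross → Station Beta.
8. reactor-core Green crosses ← Station Alpha.
9. reactor-core Blue and reactor-core Red cross → Station Beta.
10. engineer Green crosses ← Station Alpha.
11. engineer Green and reactor-core Green cross → Station Beta.

11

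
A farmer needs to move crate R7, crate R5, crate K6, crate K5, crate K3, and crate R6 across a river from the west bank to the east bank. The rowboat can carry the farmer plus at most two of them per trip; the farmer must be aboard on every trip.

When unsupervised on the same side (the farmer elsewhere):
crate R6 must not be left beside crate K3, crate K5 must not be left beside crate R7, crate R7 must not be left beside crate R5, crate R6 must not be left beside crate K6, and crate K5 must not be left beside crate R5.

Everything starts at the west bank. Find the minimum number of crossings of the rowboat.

Whatever the first load, the items left behind include a forbidden pair without the farmer. No opening move is safe, so no plan exists.

impossible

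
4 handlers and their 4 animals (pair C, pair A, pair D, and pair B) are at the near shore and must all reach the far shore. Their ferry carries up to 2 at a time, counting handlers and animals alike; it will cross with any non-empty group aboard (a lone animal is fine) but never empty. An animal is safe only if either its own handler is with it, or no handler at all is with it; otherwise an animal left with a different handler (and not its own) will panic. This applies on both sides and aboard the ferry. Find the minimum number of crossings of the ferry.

Following every safe sequence of crossings from the start, the most of the 8 that can be at the far shore as the ferry arrives there on crossings 1, 3, 5 is 2, 3, 4 respectively; the best ever achieved is 4 of 8.
From crossing 7 on, no configuration arises that was not already reachable earlier: only 44 distinct safe configurations (who is on which side, and where the ferry is) can ever be reached, none of them has everyone across, and every continuation just revisits them. So no valid plan exists.

impossible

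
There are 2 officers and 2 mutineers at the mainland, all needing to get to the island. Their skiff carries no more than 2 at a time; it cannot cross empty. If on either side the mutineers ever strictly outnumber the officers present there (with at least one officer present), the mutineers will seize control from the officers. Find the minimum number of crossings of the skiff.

Counting alone: each trip to the island takes at most 2 across and each return brings at least 1 back, so after t trips out (and t−1 returns) at most 2t − (t−1) of the 4 are across; that first reaches 4 at t = 3, so at least 5 crossings are needed.
The plan below uses exactly 5 crossings, so it is optimal:
1. 2 mutineers → the island.  (the mainland: 2O 0M; the island: 0O 2M)
2. 1 mutineer ← the mainland.  (the mainland: 2O 1M; the island: 0O 1M)
3. 2 officers → the island.  (the mainland: 0O 1M; the island: 2O 1M)
4. 1 mutineer ← the mainland.  (the mainland: 0O 2M; the island: 2O 0M)
5. 2 mutineers → the island.  (the mainland: 0O 0M; the island: 2O 2M)

5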